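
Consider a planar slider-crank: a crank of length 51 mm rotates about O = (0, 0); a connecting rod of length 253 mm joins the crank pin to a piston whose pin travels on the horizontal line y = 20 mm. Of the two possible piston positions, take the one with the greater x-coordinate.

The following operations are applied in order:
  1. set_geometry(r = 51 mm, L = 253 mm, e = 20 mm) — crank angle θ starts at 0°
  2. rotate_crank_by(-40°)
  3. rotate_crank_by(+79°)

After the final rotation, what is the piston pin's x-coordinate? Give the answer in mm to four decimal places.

292.3452

set_geometry: r = 51 mm, L = 253 mm, e = 20 mm; θ ← 0°
rotate_crank_by(-40°): θ ← 0° -40° = -40°
rotate_crank_by(+79°): θ ← -40° +79° = 39°
crank pin P = (r cos θ, r sin θ) = (39.634444, 32.095340)
h = r sin θ − e = 32.095340 − 20 = 12.095340
x = r cos θ + √(L² − h²) = 39.634444 + √(64009.0 − 146.2972) = 39.634444 + 252.710710 = 292.345154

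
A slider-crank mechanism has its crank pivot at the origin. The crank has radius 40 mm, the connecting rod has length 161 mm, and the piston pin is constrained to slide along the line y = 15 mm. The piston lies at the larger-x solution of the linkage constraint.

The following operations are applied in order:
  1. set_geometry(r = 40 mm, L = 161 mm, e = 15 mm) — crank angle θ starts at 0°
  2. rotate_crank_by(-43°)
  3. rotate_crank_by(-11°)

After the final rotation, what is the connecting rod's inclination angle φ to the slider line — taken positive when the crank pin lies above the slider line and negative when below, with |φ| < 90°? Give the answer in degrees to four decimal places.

-17.1075

set_geometry: r = 40 mm, L = 161 mm, e = 15 mm; θ ← 0°
rotate_crank_by(-43°): θ ← 0° -43° = -43°
rotate_crank_by(-11°): θ ← -43° -11° = -54°
crank pin P = (r cos θ, r sin θ) = (23.511410, -32.360680)
h = r sin θ − e = -32.360680 − 15 = -47.360680
sin φ = h / L = -47.360680 / 161 = -0.29416571
φ = arcsin(-0.29416571) = -17.107517°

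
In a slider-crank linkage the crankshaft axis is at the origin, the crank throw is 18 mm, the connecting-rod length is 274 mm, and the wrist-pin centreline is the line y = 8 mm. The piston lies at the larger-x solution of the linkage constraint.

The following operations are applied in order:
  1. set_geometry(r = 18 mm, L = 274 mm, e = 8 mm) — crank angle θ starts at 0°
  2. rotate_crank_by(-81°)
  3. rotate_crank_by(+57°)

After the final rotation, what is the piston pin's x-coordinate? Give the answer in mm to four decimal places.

set_geometry: r = 18 mm, L = 274 mm, e = 8 mm; θ ← 0°
rotate_crank_by(-81°): θ ← 0° -81° = -81°
rotate_crank_by(+57°): θ ← -81° +57° = -24°
crank pin P = (r cos θ, r sin θ) = (16.443818, -7.321260)
h = r sin θ − e = -7.321260 − 8 = -15.321260
x = r cos θ + √(L² − h²) = 16.443818 + √(75076.0 − 234.7410) = 16.443818 + 273.571305 = 290.015123

290.0151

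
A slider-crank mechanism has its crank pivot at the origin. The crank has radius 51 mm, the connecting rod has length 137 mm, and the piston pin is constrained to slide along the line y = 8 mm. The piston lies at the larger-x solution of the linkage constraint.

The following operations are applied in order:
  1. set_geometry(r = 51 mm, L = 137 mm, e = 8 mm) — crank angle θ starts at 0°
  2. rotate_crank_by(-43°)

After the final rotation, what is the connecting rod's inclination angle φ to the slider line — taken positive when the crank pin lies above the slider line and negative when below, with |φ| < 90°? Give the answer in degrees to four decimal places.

-18.1965

set_geometry: r = 51 mm, L = 137 mm, e = 8 mm; θ ← 0°
rotate_crank_by(-43°): θ ← 0° -43° = -43°
crank pin P = (r cos θ, r sin θ) = (37.299039, -34.781916)
h = r sin θ − e = -34.781916 − 8 = -42.781916
sin φ = h / L = -42.781916 / 137 = -0.31227676
φ = arcsin(-0.31227676) = -18.196492°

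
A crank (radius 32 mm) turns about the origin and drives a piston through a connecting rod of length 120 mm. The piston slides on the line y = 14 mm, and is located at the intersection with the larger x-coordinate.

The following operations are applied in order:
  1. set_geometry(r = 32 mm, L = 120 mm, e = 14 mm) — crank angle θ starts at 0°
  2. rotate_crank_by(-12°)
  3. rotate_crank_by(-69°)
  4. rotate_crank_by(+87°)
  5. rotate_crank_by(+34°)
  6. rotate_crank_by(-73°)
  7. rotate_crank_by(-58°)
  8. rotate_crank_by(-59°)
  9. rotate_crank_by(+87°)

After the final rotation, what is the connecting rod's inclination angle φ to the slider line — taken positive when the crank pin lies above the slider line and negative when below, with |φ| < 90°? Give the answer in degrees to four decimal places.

-20.7486

set_geometry: r = 32 mm, L = 120 mm, e = 14 mm; θ ← 0°
rotate_crank_by(-12°): θ ← 0° -12° = -12°
rotate_crank_by(-69°): θ ← -12° -69° = -81°
rotate_crank_by(+87°): θ ← -81° +87° = 6°
rotate_crank_by(+34°): θ ← 6° +34° = 40°
rotate_crank_by(-73°): θ ← 40° -73° = -33°
rotate_crank_by(-58°): θ ← -33° -58° = -91°
rotate_crank_by(-59°): θ ← -91° -59° = -150°
rotate_crank_by(+87°): θ ← -150° +87° = -63°
crank pin P = (r cos θ, r sin θ) = (14.527696, -28.512209)
h = r sin θ − e = -28.512209 − 14 = -42.512209
sin φ = h / L = -42.512209 / 120 = -0.35426841
φ = arcsin(-0.35426841) = -20.748613°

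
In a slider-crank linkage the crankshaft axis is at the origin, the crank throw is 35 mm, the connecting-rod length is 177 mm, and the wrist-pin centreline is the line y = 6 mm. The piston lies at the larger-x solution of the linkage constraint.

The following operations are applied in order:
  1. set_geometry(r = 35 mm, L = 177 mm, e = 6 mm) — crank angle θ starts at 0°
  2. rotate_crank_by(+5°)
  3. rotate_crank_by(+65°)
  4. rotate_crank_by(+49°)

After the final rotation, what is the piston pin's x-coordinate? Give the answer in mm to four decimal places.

158.3122

set_geometry: r = 35 mm, L = 177 mm, e = 6 mm; θ ← 0°
rotate_crank_by(+5°): θ ← 0° +5° = 5°
rotate_crank_by(+65°): θ ← 5° +65° = 70°
rotate_crank_by(+49°): θ ← 70° +49° = 119°
crank pin P = (r cos θ, r sin θ) = (-16.968337, 30.611690)
h = r sin θ − e = 30.611690 − 6 = 24.611690
x = r cos θ + √(L² − h²) = -16.968337 + √(31329.0 − 605.7353) = -16.968337 + 175.280532 = 158.312195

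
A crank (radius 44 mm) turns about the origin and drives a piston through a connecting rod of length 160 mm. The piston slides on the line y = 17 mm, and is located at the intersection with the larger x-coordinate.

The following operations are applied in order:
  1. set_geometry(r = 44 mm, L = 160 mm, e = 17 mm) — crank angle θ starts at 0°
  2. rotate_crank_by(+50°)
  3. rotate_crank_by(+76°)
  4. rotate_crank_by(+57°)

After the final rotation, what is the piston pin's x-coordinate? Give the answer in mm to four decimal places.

set_geometry: r = 44 mm, L = 160 mm, e = 17 mm; θ ← 0°
rotate_crank_by(+50°): θ ← 0° +50° = 50°
rotate_crank_by(+76°): θ ← 50° +76° = 126°
rotate_crank_by(+57°): θ ← 126° +57° = 183°
crank pin P = (r cos θ, r sin θ) = (-43.939700, -2.302782)
h = r sin θ − e = -2.302782 − 17 = -19.302782
x = r cos θ + √(L² − h²) = -43.939700 + √(25600.0 − 372.5974) = -43.939700 + 158.831365 = 114.891666

114.8917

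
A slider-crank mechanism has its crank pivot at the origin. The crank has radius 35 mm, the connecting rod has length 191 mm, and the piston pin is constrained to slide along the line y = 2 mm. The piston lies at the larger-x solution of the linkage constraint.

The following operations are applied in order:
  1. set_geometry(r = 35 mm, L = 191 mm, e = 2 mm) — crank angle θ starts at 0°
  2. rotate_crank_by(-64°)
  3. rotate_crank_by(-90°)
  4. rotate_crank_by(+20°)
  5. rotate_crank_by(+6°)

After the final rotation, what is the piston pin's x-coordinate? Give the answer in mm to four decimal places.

167.1474

set_geometry: r = 35 mm, L = 191 mm, e = 2 mm; θ ← 0°
rotate_crank_by(-64°): θ ← 0° -64° = -64°
rotate_crank_by(-90°): θ ← -64° -90° = -154°
rotate_crank_by(+20°): θ ← -154° +20° = -134°
rotate_crank_by(+6°): θ ← -134° +6° = -128°
crank pin P = (r cos θ, r sin θ) = (-21.548152, -27.580376)
h = r sin θ − e = -27.580376 − 2 = -29.580376
x = r cos θ + √(L² − h²) = -21.548152 + √(36481.0 − 874.9987) = -21.548152 + 188.695525 = 167.147374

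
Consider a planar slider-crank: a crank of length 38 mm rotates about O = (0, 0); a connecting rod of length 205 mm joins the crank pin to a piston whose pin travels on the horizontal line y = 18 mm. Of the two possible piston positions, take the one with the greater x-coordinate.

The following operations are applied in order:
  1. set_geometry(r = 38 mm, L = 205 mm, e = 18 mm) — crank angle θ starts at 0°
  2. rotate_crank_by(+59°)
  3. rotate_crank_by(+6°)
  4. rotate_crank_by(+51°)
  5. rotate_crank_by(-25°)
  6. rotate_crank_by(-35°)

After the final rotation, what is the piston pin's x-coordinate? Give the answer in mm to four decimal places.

225.8041

set_geometry: r = 38 mm, L = 205 mm, e = 18 mm; θ ← 0°
rotate_crank_by(+59°): θ ← 0° +59° = 59°
rotate_crank_by(+6°): θ ← 59° +6° = 65°
rotate_crank_by(+51°): θ ← 65° +51° = 116°
rotate_crank_by(-25°): θ ← 116° -25° = 91°
rotate_crank_by(-35°): θ ← 91° -35° = 56°
crank pin P = (r cos θ, r sin θ) = (21.249330, 31.503428)
h = r sin θ − e = 31.503428 − 18 = 13.503428
x = r cos θ + √(L² − h²) = 21.249330 + √(42025.0 − 182.3426) = 21.249330 + 204.554779 = 225.804109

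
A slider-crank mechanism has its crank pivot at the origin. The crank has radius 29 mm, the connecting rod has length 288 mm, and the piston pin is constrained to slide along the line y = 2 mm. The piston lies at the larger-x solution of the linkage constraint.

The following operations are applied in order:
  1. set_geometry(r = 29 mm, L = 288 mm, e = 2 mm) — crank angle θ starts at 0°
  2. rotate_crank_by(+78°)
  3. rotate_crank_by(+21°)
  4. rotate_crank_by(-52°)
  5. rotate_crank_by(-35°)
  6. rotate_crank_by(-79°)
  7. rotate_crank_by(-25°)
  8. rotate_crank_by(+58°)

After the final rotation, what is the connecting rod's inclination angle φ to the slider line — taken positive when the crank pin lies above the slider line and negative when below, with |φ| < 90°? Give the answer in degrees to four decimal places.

set_geometry: r = 29 mm, L = 288 mm, e = 2 mm; θ ← 0°
rotate_crank_by(+78°): θ ← 0° +78° = 78°
rotate_crank_by(+21°): θ ← 78° +21° = 99°
rotate_crank_by(-52°): θ ← 99° -52° = 47°
rotate_crank_by(-35°): θ ← 47° -35° = 12°
rotate_crank_by(-79°): θ ← 12° -79° = -67°
rotate_crank_by(-25°): θ ← -67° -25° = -92°
rotate_crank_by(+58°): θ ← -92° +58° = -34°
crank pin P = (r cos θ, r sin θ) = (24.042090, -16.216594)
h = r sin θ − e = -16.216594 − 2 = -18.216594
sin φ = h / L = -18.216594 / 288 = -0.06325206
φ = arcsin(-0.06325206) = -3.626497°

-3.6265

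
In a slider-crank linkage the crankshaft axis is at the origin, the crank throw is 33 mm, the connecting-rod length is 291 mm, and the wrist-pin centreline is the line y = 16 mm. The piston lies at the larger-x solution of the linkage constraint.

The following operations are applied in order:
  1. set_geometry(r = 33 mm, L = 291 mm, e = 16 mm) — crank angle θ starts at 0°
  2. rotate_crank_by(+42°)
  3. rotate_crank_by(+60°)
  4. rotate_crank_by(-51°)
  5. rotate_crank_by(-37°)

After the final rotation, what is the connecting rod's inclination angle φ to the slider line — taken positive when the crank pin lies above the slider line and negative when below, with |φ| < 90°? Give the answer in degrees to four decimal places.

set_geometry: r = 33 mm, L = 291 mm, e = 16 mm; θ ← 0°
rotate_crank_by(+42°): θ ← 0° +42° = 42°
rotate_crank_by(+60°): θ ← 42° +60° = 102°
rotate_crank_by(-51°): θ ← 102° -51° = 51°
rotate_crank_by(-37°): θ ← 51° -37° = 14°
crank pin P = (r cos θ, r sin θ) = (32.019759, 7.983423)
h = r sin θ − e = 7.983423 − 16 = -8.016577
sin φ = h / L = -8.016577 / 291 = -0.02754838
φ = arcsin(-0.02754838) = -1.578605°

-1.5786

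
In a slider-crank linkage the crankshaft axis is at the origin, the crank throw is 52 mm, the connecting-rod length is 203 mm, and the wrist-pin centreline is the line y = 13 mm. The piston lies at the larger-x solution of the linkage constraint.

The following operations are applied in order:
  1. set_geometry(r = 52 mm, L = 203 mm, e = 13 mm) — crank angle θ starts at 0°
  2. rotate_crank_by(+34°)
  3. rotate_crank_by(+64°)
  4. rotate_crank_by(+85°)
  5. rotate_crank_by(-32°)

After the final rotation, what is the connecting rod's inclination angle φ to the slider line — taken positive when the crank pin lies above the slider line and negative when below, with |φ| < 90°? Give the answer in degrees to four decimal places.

set_geometry: r = 52 mm, L = 203 mm, e = 13 mm; θ ← 0°
rotate_crank_by(+34°): θ ← 0° +34° = 34°
rotate_crank_by(+64°): θ ← 34° +64° = 98°
rotate_crank_by(+85°): θ ← 98° +85° = 183°
rotate_crank_by(-32°): θ ← 183° -32° = 151°
crank pin P = (r cos θ, r sin θ) = (-45.480225, 25.210100)
h = r sin θ − e = 25.210100 − 13 = 12.210100
sin φ = h / L = 12.210100 / 203 = 0.06014828
φ = arcsin(0.06014828) = 3.448324°

3.4483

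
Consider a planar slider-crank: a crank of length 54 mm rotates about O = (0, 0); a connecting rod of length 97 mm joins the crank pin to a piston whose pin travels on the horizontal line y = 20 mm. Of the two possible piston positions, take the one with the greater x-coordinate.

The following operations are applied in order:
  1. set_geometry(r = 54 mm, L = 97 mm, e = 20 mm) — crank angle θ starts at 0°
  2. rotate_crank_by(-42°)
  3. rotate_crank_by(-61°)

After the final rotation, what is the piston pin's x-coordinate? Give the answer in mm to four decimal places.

52.1638

set_geometry: r = 54 mm, L = 97 mm, e = 20 mm; θ ← 0°
rotate_crank_by(-42°): θ ← 0° -42° = -42°
rotate_crank_by(-61°): θ ← -42° -61° = -103°
crank pin P = (r cos θ, r sin θ) = (-12.147357, -52.615983)
h = r sin θ − e = -52.615983 − 20 = -72.615983
x = r cos θ + √(L² − h²) = -12.147357 + √(9409.0 − 5273.0811) = -12.147357 + 64.311111 = 52.163754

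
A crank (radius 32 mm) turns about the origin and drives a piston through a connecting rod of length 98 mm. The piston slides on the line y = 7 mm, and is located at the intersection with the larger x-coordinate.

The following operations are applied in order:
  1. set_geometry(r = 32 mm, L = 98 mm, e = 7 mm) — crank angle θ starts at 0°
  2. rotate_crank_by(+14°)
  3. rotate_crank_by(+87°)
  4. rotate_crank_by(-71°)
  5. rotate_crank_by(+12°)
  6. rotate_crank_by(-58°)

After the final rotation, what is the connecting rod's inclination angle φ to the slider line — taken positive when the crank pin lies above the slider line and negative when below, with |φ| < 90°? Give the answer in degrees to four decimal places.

set_geometry: r = 32 mm, L = 98 mm, e = 7 mm; θ ← 0°
rotate_crank_by(+14°): θ ← 0° +14° = 14°
rotate_crank_by(+87°): θ ← 14° +87° = 101°
rotate_crank_by(-71°): θ ← 101° -71° = 30°
rotate_crank_by(+12°): θ ← 30° +12° = 42°
rotate_crank_by(-58°): θ ← 42° -58° = -16°
crank pin P = (r cos θ, r sin θ) = (30.760374, -8.820395)
h = r sin θ − e = -8.820395 − 7 = -15.820395
sin φ = h / L = -15.820395 / 98 = -0.16143261
φ = arcsin(-0.16143261) = -9.290060°

-9.2901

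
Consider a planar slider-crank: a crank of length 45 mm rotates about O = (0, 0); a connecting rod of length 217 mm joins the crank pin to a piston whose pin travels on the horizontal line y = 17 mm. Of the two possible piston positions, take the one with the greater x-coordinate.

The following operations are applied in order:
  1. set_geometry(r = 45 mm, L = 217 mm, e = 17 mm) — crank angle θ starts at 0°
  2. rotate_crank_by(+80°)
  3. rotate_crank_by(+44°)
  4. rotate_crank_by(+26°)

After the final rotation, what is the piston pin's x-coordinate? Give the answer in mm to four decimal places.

177.9591

set_geometry: r = 45 mm, L = 217 mm, e = 17 mm; θ ← 0°
rotate_crank_by(+80°): θ ← 0° +80° = 80°
rotate_crank_by(+44°): θ ← 80° +44° = 124°
rotate_crank_by(+26°): θ ← 124° +26° = 150°
crank pin P = (r cos θ, r sin θ) = (-38.971143, 22.500000)
h = r sin θ − e = 22.500000 − 17 = 5.500000
x = r cos θ + √(L² − h²) = -38.971143 + √(47089.0 − 30.2500) = -38.971143 + 216.930288 = 177.959145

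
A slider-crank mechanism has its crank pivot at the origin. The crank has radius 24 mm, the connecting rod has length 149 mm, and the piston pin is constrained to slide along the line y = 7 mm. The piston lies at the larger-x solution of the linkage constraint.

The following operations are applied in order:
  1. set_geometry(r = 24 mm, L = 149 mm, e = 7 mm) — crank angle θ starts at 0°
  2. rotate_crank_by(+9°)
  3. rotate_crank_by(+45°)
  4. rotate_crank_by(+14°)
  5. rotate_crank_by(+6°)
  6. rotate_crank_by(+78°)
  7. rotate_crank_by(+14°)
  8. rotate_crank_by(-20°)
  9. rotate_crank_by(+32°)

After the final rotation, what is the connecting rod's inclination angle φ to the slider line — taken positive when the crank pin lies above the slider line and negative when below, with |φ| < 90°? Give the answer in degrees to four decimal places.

-2.3703

set_geometry: r = 24 mm, L = 149 mm, e = 7 mm; θ ← 0°
rotate_crank_by(+9°): θ ← 0° +9° = 9°
rotate_crank_by(+45°): θ ← 9° +45° = 54°
rotate_crank_by(+14°): θ ← 54° +14° = 68°
rotate_crank_by(+6°): θ ← 68° +6° = 74°
rotate_crank_by(+78°): θ ← 74° +78° = 152°
rotate_crank_by(+14°): θ ← 152° +14° = 166°
rotate_crank_by(-20°): θ ← 166° -20° = 146°
rotate_crank_by(+32°): θ ← 146° +32° = 178°
crank pin P = (r cos θ, r sin θ) = (-23.985380, 0.837588)
h = r sin θ − e = 0.837588 − 7 = -6.162412
sin φ = h / L = -6.162412 / 149 = -0.04135847
φ = arcsin(-0.04135847) = -2.370342°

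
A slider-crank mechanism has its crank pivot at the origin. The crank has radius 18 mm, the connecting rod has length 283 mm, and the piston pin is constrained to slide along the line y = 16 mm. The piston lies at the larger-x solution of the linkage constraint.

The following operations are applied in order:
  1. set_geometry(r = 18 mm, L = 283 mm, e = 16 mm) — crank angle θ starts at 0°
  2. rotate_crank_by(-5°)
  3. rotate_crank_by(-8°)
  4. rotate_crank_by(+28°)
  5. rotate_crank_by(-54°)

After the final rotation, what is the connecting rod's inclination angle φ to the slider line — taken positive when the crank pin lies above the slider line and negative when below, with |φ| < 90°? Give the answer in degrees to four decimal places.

-5.5414

set_geometry: r = 18 mm, L = 283 mm, e = 16 mm; θ ← 0°
rotate_crank_by(-5°): θ ← 0° -5° = -5°
rotate_crank_by(-8°): θ ← -5° -8° = -13°
rotate_crank_by(+28°): θ ← -13° +28° = 15°
rotate_crank_by(-54°): θ ← 15° -54° = -39°
crank pin P = (r cos θ, r sin θ) = (13.988627, -11.327767)
h = r sin θ − e = -11.327767 − 16 = -27.327767
sin φ = h / L = -27.327767 / 283 = -0.09656455
φ = arcsin(-0.09656455) = -5.541376°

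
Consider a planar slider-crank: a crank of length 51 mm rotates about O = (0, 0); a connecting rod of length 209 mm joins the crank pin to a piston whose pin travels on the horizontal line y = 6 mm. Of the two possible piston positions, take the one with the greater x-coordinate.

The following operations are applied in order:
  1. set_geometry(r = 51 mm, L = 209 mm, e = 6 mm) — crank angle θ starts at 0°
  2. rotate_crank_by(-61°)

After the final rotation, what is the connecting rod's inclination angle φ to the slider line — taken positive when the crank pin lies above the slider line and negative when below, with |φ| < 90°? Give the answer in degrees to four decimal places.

-14.0124

set_geometry: r = 51 mm, L = 209 mm, e = 6 mm; θ ← 0°
rotate_crank_by(-61°): θ ← 0° -61° = -61°
crank pin P = (r cos θ, r sin θ) = (24.725291, -44.605605)
h = r sin θ − e = -44.605605 − 6 = -50.605605
sin φ = h / L = -50.605605 / 209 = -0.24213208
φ = arcsin(-0.24213208) = -14.012412°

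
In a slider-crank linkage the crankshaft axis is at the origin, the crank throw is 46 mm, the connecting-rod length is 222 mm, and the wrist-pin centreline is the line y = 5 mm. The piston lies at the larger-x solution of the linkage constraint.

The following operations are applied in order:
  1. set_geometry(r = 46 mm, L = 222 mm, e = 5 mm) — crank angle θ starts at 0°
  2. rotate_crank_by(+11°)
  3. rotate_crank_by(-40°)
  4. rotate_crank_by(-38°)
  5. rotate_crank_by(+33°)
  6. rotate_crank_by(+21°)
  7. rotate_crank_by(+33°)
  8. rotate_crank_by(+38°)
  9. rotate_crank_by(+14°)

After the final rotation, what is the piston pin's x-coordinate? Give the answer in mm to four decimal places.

set_geometry: r = 46 mm, L = 222 mm, e = 5 mm; θ ← 0°
rotate_crank_by(+11°): θ ← 0° +11° = 11°
rotate_crank_by(-40°): θ ← 11° -40° = -29°
rotate_crank_by(-38°): θ ← -29° -38° = -67°
rotate_crank_by(+33°): θ ← -67° +33° = -34°
rotate_crank_by(+21°): θ ← -34° +21° = -13°
rotate_crank_by(+33°): θ ← -13° +33° = 20°
rotate_crank_by(+38°): θ ← 20° +38° = 58°
rotate_crank_by(+14°): θ ← 58° +14° = 72°
crank pin P = (r cos θ, r sin θ) = (14.214782, 43.748600)
h = r sin θ − e = 43.748600 − 5 = 38.748600
x = r cos θ + √(L² − h²) = 14.214782 + √(49284.0 − 1501.4540) = 14.214782 + 218.592191 = 232.806973

232.8070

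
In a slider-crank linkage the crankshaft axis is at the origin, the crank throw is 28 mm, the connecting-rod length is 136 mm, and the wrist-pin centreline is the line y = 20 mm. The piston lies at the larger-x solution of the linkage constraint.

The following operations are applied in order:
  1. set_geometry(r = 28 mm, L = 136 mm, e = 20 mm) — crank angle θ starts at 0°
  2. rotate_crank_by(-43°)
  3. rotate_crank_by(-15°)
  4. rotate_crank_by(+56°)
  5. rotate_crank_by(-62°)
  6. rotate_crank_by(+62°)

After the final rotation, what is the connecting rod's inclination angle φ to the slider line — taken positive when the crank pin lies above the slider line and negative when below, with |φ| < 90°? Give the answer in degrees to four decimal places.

-8.8730

set_geometry: r = 28 mm, L = 136 mm, e = 20 mm; θ ← 0°
rotate_crank_by(-43°): θ ← 0° -43° = -43°
rotate_crank_by(-15°): θ ← -43° -15° = -58°
rotate_crank_by(+56°): θ ← -58° +56° = -2°
rotate_crank_by(-62°): θ ← -2° -62° = -64°
rotate_crank_by(+62°): θ ← -64° +62° = -2°
crank pin P = (r cos θ, r sin θ) = (27.982943, -0.977186)
h = r sin θ − e = -0.977186 − 20 = -20.977186
sin φ = h / L = -20.977186 / 136 = -0.15424401
φ = arcsin(-0.15424401) = -8.872954°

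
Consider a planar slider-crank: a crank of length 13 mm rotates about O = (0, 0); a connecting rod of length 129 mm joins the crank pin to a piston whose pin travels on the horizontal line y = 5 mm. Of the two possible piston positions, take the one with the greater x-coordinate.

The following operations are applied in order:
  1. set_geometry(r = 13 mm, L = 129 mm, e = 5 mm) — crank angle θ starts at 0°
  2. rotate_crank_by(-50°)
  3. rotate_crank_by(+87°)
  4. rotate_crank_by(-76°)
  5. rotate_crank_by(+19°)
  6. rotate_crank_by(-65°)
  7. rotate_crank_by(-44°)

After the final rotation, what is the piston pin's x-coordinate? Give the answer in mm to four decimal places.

119.9317

set_geometry: r = 13 mm, L = 129 mm, e = 5 mm; θ ← 0°
rotate_crank_by(-50°): θ ← 0° -50° = -50°
rotate_crank_by(+87°): θ ← -50° +87° = 37°
rotate_crank_by(-76°): θ ← 37° -76° = -39°
rotate_crank_by(+19°): θ ← -39° +19° = -20°
rotate_crank_by(-65°): θ ← -20° -65° = -85°
rotate_crank_by(-44°): θ ← -85° -44° = -129°
crank pin P = (r cos θ, r sin θ) = (-8.181165, -10.102897)
h = r sin θ − e = -10.102897 − 5 = -15.102897
x = r cos θ + √(L² − h²) = -8.181165 + √(16641.0 − 228.0975) = -8.181165 + 128.112851 = 119.931686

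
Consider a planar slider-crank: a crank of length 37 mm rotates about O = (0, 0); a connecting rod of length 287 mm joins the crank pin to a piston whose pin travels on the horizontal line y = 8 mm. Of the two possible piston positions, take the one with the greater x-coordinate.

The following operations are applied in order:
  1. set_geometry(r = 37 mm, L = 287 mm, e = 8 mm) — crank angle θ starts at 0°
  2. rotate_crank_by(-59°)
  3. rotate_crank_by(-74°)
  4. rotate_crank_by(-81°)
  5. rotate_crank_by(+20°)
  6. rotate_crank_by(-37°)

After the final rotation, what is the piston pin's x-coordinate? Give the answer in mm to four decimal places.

set_geometry: r = 37 mm, L = 287 mm, e = 8 mm; θ ← 0°
rotate_crank_by(-59°): θ ← 0° -59° = -59°
rotate_crank_by(-74°): θ ← -59° -74° = -133°
rotate_crank_by(-81°): θ ← -133° -81° = -214°
rotate_crank_by(+20°): θ ← -214° +20° = -194°
rotate_crank_by(-37°): θ ← -194° -37° = -231°
crank pin P = (r cos θ, r sin θ) = (-23.284854, 28.754401)
h = r sin θ − e = 28.754401 − 8 = 20.754401
x = r cos θ + √(L² − h²) = -23.284854 + √(82369.0 − 430.7451) = -23.284854 + 286.248589 = 262.963735

262.9637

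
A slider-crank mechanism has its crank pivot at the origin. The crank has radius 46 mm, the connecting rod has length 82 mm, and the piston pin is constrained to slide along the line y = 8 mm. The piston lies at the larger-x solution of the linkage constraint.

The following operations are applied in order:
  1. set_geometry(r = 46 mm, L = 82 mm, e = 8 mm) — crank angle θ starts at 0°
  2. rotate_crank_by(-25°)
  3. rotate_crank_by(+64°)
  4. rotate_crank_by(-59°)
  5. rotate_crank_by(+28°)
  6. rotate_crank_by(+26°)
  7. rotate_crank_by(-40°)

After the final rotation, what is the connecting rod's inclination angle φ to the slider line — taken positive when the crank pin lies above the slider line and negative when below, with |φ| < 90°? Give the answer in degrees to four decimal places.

set_geometry: r = 46 mm, L = 82 mm, e = 8 mm; θ ← 0°
rotate_crank_by(-25°): θ ← 0° -25° = -25°
rotate_crank_by(+64°): θ ← -25° +64° = 39°
rotate_crank_by(-59°): θ ← 39° -59° = -20°
rotate_crank_by(+28°): θ ← -20° +28° = 8°
rotate_crank_by(+26°): θ ← 8° +26° = 34°
rotate_crank_by(-40°): θ ← 34° -40° = -6°
crank pin P = (r cos θ, r sin θ) = (45.748007, -4.808309)
h = r sin θ − e = -4.808309 − 8 = -12.808309
sin φ = h / L = -12.808309 / 82 = -0.15619889
φ = arcsin(-0.15619889) = -8.986335°

-8.9863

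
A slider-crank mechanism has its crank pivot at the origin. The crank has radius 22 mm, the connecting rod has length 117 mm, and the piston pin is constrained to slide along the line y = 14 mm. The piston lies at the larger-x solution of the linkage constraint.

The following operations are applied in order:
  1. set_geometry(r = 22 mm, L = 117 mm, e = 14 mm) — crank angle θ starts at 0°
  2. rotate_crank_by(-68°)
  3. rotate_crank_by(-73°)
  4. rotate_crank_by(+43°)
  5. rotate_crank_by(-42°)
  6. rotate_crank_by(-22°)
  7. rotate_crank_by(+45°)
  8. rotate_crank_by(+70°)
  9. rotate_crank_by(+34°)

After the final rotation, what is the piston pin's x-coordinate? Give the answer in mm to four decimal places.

set_geometry: r = 22 mm, L = 117 mm, e = 14 mm; θ ← 0°
rotate_crank_by(-68°): θ ← 0° -68° = -68°
rotate_crank_by(-73°): θ ← -68° -73° = -141°
rotate_crank_by(+43°): θ ← -141° +43° = -98°
rotate_crank_by(-42°): θ ← -98° -42° = -140°
rotate_crank_by(-22°): θ ← -140° -22° = -162°
rotate_crank_by(+45°): θ ← -162° +45° = -117°
rotate_crank_by(+70°): θ ← -117° +70° = -47°
rotate_crank_by(+34°): θ ← -47° +34° = -13°
crank pin P = (r cos θ, r sin θ) = (21.436141, -4.948923)
h = r sin θ − e = -4.948923 − 14 = -18.948923
x = r cos θ + √(L² − h²) = 21.436141 + √(13689.0 − 359.0617) = 21.436141 + 115.455352 = 136.891493

136.8915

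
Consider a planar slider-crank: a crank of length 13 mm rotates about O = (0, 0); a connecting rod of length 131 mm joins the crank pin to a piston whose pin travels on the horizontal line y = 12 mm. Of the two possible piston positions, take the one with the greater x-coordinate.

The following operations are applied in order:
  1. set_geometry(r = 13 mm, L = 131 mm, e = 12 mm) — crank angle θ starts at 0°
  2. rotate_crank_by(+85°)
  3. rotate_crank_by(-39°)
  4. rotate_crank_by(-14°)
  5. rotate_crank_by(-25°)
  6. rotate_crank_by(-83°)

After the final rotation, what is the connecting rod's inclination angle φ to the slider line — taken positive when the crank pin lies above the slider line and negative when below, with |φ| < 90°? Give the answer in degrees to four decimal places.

set_geometry: r = 13 mm, L = 131 mm, e = 12 mm; θ ← 0°
rotate_crank_by(+85°): θ ← 0° +85° = 85°
rotate_crank_by(-39°): θ ← 85° -39° = 46°
rotate_crank_by(-14°): θ ← 46° -14° = 32°
rotate_crank_by(-25°): θ ← 32° -25° = 7°
rotate_crank_by(-83°): θ ← 7° -83° = -76°
crank pin P = (r cos θ, r sin θ) = (3.144985, -12.613844)
h = r sin θ − e = -12.613844 − 12 = -24.613844
sin φ = h / L = -24.613844 / 131 = -0.18789194
φ = arcsin(-0.18789194) = -10.829786°

-10.8298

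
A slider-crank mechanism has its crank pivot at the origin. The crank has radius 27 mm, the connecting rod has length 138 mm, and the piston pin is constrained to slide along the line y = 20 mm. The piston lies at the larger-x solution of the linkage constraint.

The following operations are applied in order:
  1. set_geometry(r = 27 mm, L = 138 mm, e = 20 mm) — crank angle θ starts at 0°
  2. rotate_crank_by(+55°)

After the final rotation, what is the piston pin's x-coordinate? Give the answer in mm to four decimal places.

set_geometry: r = 27 mm, L = 138 mm, e = 20 mm; θ ← 0°
rotate_crank_by(+55°): θ ← 0° +55° = 55°
crank pin P = (r cos θ, r sin θ) = (15.486564, 22.117105)
h = r sin θ − e = 22.117105 − 20 = 2.117105
x = r cos θ + √(L² − h²) = 15.486564 + √(19044.0 − 4.4821) = 15.486564 + 137.983759 = 153.470323

153.4703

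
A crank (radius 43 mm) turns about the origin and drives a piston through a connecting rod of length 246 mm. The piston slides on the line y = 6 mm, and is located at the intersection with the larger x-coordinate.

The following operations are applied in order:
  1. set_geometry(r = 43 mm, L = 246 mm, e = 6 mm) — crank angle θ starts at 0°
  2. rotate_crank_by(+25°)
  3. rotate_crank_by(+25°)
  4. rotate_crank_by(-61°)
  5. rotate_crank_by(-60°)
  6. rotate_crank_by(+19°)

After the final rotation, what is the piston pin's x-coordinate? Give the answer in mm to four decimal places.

set_geometry: r = 43 mm, L = 246 mm, e = 6 mm; θ ← 0°
rotate_crank_by(+25°): θ ← 0° +25° = 25°
rotate_crank_by(+25°): θ ← 25° +25° = 50°
rotate_crank_by(-61°): θ ← 50° -61° = -11°
rotate_crank_by(-60°): θ ← -11° -60° = -71°
rotate_crank_by(+19°): θ ← -71° +19° = -52°
crank pin P = (r cos θ, r sin θ) = (26.473443, -33.884462)
h = r sin θ − e = -33.884462 − 6 = -39.884462
x = r cos θ + √(L² − h²) = 26.473443 + √(60516.0 − 1590.7703) = 26.473443 + 242.745195 = 269.218638

269.2186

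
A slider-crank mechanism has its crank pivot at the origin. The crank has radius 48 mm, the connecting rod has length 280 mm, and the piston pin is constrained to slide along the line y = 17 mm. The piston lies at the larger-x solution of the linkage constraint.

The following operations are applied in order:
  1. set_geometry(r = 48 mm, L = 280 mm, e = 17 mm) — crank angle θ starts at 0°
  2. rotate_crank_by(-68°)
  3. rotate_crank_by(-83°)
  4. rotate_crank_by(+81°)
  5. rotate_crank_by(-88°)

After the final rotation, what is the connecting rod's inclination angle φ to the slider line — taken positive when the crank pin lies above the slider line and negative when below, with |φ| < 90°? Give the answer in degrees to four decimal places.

set_geometry: r = 48 mm, L = 280 mm, e = 17 mm; θ ← 0°
rotate_crank_by(-68°): θ ← 0° -68° = -68°
rotate_crank_by(-83°): θ ← -68° -83° = -151°
rotate_crank_by(+81°): θ ← -151° +81° = -70°
rotate_crank_by(-88°): θ ← -70° -88° = -158°
crank pin P = (r cos θ, r sin θ) = (-44.504825, -17.981116)
h = r sin θ − e = -17.981116 − 17 = -34.981116
sin φ = h / L = -34.981116 / 280 = -0.12493256
φ = arcsin(-0.12493256) = -7.176861°

-7.1769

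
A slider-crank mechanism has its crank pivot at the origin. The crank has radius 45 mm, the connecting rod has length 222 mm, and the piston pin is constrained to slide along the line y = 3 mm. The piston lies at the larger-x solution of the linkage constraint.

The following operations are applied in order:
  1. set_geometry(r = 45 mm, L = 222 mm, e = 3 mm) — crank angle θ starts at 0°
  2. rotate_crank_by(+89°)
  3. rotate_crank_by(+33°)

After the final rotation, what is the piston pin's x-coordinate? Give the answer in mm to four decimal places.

set_geometry: r = 45 mm, L = 222 mm, e = 3 mm; θ ← 0°
rotate_crank_by(+89°): θ ← 0° +89° = 89°
rotate_crank_by(+33°): θ ← 89° +33° = 122°
crank pin P = (r cos θ, r sin θ) = (-23.846367, 38.162164)
h = r sin θ − e = 38.162164 − 3 = 35.162164
x = r cos θ + √(L² − h²) = -23.846367 + √(49284.0 − 1236.3778) = -23.846367 + 219.197678 = 195.351311

195.3513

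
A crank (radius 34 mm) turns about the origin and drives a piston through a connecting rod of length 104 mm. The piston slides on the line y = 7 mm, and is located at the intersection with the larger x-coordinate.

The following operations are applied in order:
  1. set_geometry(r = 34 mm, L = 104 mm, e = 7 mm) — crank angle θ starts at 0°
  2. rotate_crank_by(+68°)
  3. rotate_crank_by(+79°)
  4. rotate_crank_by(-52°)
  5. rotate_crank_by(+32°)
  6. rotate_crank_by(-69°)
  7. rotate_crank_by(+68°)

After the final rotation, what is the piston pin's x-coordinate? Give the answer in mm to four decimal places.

81.9735

set_geometry: r = 34 mm, L = 104 mm, e = 7 mm; θ ← 0°
rotate_crank_by(+68°): θ ← 0° +68° = 68°
rotate_crank_by(+79°): θ ← 68° +79° = 147°
rotate_crank_by(-52°): θ ← 147° -52° = 95°
rotate_crank_by(+32°): θ ← 95° +32° = 127°
rotate_crank_by(-69°): θ ← 127° -69° = 58°
rotate_crank_by(+68°): θ ← 58° +68° = 126°
crank pin P = (r cos θ, r sin θ) = (-19.984699, 27.506578)
h = r sin θ − e = 27.506578 − 7 = 20.506578
x = r cos θ + √(L² − h²) = -19.984699 + √(10816.0 − 420.5197) = -19.984699 + 101.958228 = 81.973529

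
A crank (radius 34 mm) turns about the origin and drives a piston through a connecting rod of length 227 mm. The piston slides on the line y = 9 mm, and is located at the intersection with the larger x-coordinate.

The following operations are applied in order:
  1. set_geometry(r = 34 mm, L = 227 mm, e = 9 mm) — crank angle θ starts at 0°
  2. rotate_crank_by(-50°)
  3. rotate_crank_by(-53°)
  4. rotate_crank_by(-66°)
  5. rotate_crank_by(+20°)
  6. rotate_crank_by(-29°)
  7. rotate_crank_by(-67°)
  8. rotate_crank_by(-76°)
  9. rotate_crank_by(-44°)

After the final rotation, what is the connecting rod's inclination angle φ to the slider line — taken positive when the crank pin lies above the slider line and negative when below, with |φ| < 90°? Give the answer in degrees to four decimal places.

set_geometry: r = 34 mm, L = 227 mm, e = 9 mm; θ ← 0°
rotate_crank_by(-50°): θ ← 0° -50° = -50°
rotate_crank_by(-53°): θ ← -50° -53° = -103°
rotate_crank_by(-66°): θ ← -103° -66° = -169°
rotate_crank_by(+20°): θ ← -169° +20° = -149°
rotate_crank_by(-29°): θ ← -149° -29° = -178°
rotate_crank_by(-67°): θ ← -178° -67° = -245°
rotate_crank_by(-76°): θ ← -245° -76° = -321°
rotate_crank_by(-44°): θ ← -321° -44° = -365°
crank pin P = (r cos θ, r sin θ) = (33.870620, -2.963295)
h = r sin θ − e = -2.963295 − 9 = -11.963295
sin φ = h / L = -11.963295 / 227 = -0.05270174
φ = arcsin(-0.05270174) = -3.020987°

-3.0210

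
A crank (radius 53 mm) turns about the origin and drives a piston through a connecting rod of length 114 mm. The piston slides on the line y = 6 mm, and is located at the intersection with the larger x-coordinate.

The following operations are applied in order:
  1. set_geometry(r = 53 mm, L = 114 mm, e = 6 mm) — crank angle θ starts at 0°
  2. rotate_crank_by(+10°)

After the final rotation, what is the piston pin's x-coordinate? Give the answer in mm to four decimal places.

set_geometry: r = 53 mm, L = 114 mm, e = 6 mm; θ ← 0°
rotate_crank_by(+10°): θ ← 0° +10° = 10°
crank pin P = (r cos θ, r sin θ) = (52.194811, 9.203353)
h = r sin θ − e = 9.203353 − 6 = 3.203353
x = r cos θ + √(L² − h²) = 52.194811 + √(12996.0 − 10.2615) = 52.194811 + 113.954985 = 166.149796

166.1498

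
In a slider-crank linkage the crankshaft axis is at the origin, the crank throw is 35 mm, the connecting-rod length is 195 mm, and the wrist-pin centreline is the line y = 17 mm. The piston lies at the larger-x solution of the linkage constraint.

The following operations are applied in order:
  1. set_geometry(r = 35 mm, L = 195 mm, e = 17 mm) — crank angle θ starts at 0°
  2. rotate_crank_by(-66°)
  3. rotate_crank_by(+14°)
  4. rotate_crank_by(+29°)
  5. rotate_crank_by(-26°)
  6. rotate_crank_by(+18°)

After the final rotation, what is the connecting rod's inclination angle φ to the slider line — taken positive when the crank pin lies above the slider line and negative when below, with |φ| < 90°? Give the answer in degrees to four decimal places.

set_geometry: r = 35 mm, L = 195 mm, e = 17 mm; θ ← 0°
rotate_crank_by(-66°): θ ← 0° -66° = -66°
rotate_crank_by(+14°): θ ← -66° +14° = -52°
rotate_crank_by(+29°): θ ← -52° +29° = -23°
rotate_crank_by(-26°): θ ← -23° -26° = -49°
rotate_crank_by(+18°): θ ← -49° +18° = -31°
crank pin P = (r cos θ, r sin θ) = (30.000856, -18.026333)
h = r sin θ − e = -18.026333 − 17 = -35.026333
sin φ = h / L = -35.026333 / 195 = -0.17962222
φ = arcsin(-0.17962222) = -10.347756°

-10.3478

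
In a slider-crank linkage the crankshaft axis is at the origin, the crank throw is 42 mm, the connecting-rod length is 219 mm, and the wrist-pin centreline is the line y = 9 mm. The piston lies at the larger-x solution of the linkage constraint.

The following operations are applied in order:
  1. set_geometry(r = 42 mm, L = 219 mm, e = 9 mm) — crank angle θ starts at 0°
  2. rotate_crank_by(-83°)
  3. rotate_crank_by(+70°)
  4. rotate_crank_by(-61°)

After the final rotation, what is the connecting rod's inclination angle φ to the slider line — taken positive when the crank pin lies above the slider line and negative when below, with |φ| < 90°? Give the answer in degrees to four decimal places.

set_geometry: r = 42 mm, L = 219 mm, e = 9 mm; θ ← 0°
rotate_crank_by(-83°): θ ← 0° -83° = -83°
rotate_crank_by(+70°): θ ← -83° +70° = -13°
rotate_crank_by(-61°): θ ← -13° -61° = -74°
crank pin P = (r cos θ, r sin θ) = (11.576769, -40.372991)
h = r sin θ − e = -40.372991 − 9 = -49.372991
sin φ = h / L = -49.372991 / 219 = -0.22544745
φ = arcsin(-0.22544745) = -13.029191°

-13.0292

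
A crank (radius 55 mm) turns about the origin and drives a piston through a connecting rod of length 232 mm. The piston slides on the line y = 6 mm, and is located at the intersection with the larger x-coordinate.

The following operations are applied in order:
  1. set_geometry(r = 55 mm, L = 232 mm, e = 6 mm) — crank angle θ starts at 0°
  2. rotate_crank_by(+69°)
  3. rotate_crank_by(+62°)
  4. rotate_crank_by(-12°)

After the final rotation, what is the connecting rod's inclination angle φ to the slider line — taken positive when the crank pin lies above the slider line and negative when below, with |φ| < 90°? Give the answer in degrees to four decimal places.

set_geometry: r = 55 mm, L = 232 mm, e = 6 mm; θ ← 0°
rotate_crank_by(+69°): θ ← 0° +69° = 69°
rotate_crank_by(+62°): θ ← 69° +62° = 131°
rotate_crank_by(-12°): θ ← 131° -12° = 119°
crank pin P = (r cos θ, r sin θ) = (-26.664529, 48.104084)
h = r sin θ − e = 48.104084 − 6 = 42.104084
sin φ = h / L = 42.104084 / 232 = 0.18148312
φ = arcsin(0.18148312) = 10.456159°

10.4562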